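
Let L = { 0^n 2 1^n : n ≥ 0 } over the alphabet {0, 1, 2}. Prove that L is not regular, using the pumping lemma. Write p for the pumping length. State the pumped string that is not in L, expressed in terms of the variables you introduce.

Suppose for contradiction that L is regular, and let p be the pumping length.
Take w = 0^p 2 1^p ∈ L with |w| = 2p+1 ≥ p.
The pumping lemma gives a decomposition w = xyz where |xy| ≤ p and |y| > 0.
Because |xy| ≤ p and w begins with p copies of 0, we have y = 0^k with 1 ≤ k ≤ p.
Pump with i = 2: xy^2z = 0^{p+k} 2 1^p, which would require p+k = p. But k ≥ 1, so xy^2z ∉ L.
This is a contradiction; hence L is not regular.

0^{p+k} 2 1^p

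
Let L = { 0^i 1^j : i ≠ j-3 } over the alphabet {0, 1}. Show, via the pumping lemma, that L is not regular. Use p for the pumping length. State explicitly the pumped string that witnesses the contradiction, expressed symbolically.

Toward a contradiction, assume L is regular with pumping length p.
Choose w = 0^p 1^{p+p!+3}. Since p ≠ (p+p!+3)-3 = p+p!, w ∈ L; and |w| ≥ p.
Write w = xyz as guaranteed by the lemma, with |xy| ≤ p and |y| > 0.
Because |xy| ≤ p and w begins with p copies of 0, we have y = 0^k with 1 ≤ k ≤ p.
Since 1 ≤ k ≤ p, k divides p!; set t = 1 + p!/k. Then xy^t z has p + (p!/k)·k = p + p! copies of 0. Now the 0-count is p+p! and (1-count)-3 = (p+p!+3)-3 = p+p!, so i ≠ j-3 fails. So xy^t z = 0^{p+p!} 1^{p+p!+3} ∉ L.
This contradicts the pumping lemma, so L is not regular.

0^{p+p!} 1^{p+p!+3}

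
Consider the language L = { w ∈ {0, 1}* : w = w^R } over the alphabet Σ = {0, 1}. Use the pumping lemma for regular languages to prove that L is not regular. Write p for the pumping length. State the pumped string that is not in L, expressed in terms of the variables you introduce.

0^{p+k} 1 0^p

Assume L is regular. Let p be the pumping length given by the pumping lemma.
Take w = 0^p 1 0^p, a palindrome of length 2p+1 ≥ p.
By the pumping lemma, w = xyz with |xy| ≤ p and y is nonempty.
Because |xy| ≤ p and w begins with p copies of 0, we have y = 0^k with 1 ≤ k ≤ p.
Pump with i = 2: xy^2z = 0^{p+k} 1 0^p. Its reverse is 0^p 1 0^{p+k}, which differs from xy^2z since k ≥ 1. So xy^2z is not a palindrome and xy^2z ∉ L.
Contradiction. Therefore L is not regular.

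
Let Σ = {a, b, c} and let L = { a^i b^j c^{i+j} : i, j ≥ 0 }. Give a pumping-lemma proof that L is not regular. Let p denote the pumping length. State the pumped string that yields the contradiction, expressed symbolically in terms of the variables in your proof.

a^{p+k} b^p c^{2p}

Suppose for contradiction that L is regular, and let p be the pumping length.
Take w = a^p b^p c^{2p} ∈ L (with i=j=p, i+j=2p), |w| = 4p ≥ p.
The pumping lemma gives a decomposition w = xyz where |xy| ≤ p and y is nonempty.
Because |xy| ≤ p and w begins with p copies of a, we have y = a^k with 1 ≤ k ≤ p.
Consider xy^2z = a^{p+k} b^p c^{2p}. Now the a- and b-counts sum to 2p+k, but the c-count is 2p ≠ 2p+k. So xy^2z ∉ L.
Contradiction. Therefore L is not regular.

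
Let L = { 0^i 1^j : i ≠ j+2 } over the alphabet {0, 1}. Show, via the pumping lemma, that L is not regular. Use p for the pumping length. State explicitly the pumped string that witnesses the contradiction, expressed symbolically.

0^{p+p!} 1^{p+p!-2}

Toward a contradiction, assume L is regular with pumping length p.
Choose w = 0^p 1^{p+p!-2}. Since p ≠ (p+p!-2)+2 = p+p!, w ∈ L; and |w| ≥ p.
The pumping lemma gives a decomposition w = xyz where |xy| ≤ p and |y| ≥ 1.
The first p characters of w are 0's, so xy (and hence y) consists only of 0's. Write y = 0^k, 1 ≤ k ≤ p.
Since 1 ≤ k ≤ p, k divides p!; set t = 1 + p!/k. Then xy^t z has p + (p!/k)·k = p + p! copies of 0. Now the 0-count is p+p! and (1-count)+2 = (p+p!-2)+2 = p+p!, so i ≠ j+2 fails. So xy^t z = 0^{p+p!} 1^{p+p!-2} ∉ L.
Contradiction. Therefore L is not regular.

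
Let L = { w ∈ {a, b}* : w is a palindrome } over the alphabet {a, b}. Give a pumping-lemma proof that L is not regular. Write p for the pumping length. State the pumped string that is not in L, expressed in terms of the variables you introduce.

a^{p+k} b a^p

Assume L is regular; let p be its pumping constant.
Take w = a^p b a^p, a palindrome of length 2p+1 ≥ p.
By the pumping lemma, w = xyz with |xy| ≤ p and y is nonempty.
The first p characters of w are a's, so xy (and hence y) consists only of a's. Write y = a^k, 1 ≤ k ≤ p.
Pump with i = 2: xy^2z = a^{p+k} b a^p. Its reverse is a^p b a^{p+k}, which differs from xy^2z since k ≥ 1. So xy^2z is not a palindrome and xy^2z ∉ L.
This is a contradiction; hence L is not regular.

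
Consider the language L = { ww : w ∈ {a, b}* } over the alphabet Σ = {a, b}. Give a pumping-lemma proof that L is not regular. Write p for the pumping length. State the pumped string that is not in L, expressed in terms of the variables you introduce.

a^{p+k} b^p a^p b^p

Toward a contradiction, assume L is regular with pumping length p.
Take w = a^p b^p a^p b^p = uu where u = a^pb^p; then w ∈ L and |w| = 4p ≥ p.
By the pumping lemma, w = xyz with |xy| ≤ p and |y| ≥ 1.
The first p characters of w are a's, so xy (and hence y) consists only of a's. Write y = a^k, 1 ≤ k ≤ p.
Pump with i = 2: xy^2z = a^{p+k} b^p a^p b^p, of length 4p+k. Suppose this equals vv. The string starts with a and ends with b, so v does too; thus the boundary between the two copies of v is a b→a transition. There is exactly one such transition, at position 2p+k, so |v| = 2p+k and |vv| = 4p+2k ≠ 4p+k since k ≥ 1. So xy^2z ∉ L.
Contradiction. Therefore L is not regular.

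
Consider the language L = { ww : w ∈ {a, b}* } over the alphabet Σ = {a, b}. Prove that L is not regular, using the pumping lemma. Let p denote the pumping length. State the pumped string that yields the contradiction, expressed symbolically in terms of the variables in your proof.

a^{p+k} b^p a^p b^p

Assume L is regular; let p be its pumping constant.
Take w = a^p b^p a^p b^p = uu where u = a^pb^p; then w ∈ L and |w| = 4p ≥ p.
Write w = xyz as guaranteed by the lemma, with |xy| ≤ p and |y| > 0.
Since the first p symbols of w are all a's and |xy| ≤ p, y lies entirely in the leading a-block: y = a^k for some k with 1 ≤ k ≤ p.
Pump with i = 2: xy^2z = a^{p+k} b^p a^p b^p, of length 4p+k. Suppose this equals vv. The string starts with a and ends with b, so v does too; thus the boundary between the two copies of v is a b→a transition. There is exactly one such transition, at position 2p+k, so |v| = 2p+k and |vv| = 4p+2k ≠ 4p+k since k ≥ 1. So xy^2z ∉ L.
This is a contradiction; hence L is not regular.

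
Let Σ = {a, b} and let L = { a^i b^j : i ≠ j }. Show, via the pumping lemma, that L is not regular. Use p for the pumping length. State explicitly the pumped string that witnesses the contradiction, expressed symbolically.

a^{p+p!} b^{p+p!}

Suppose for contradiction that L is regular, and let p be the pumping length.
Choose w = a^p b^{p+p!}. Since p ≠ p+p!, w ∈ L; and |w| ≥ p.
By the pumping lemma, w = xyz with |xy| ≤ p and |y| ≥ 1.
The first p characters of w are a's, so xy (and hence y) consists only of a's. Write y = a^k, 1 ≤ k ≤ p.
Since 1 ≤ k ≤ p, k divides p!; set t = 1 + p!/k. Then xy^t z has p + (p!/k)·k = p + p! copies of a. Now the a-count equals the b-count, so i ≠ j fails. So xy^t z = a^{p+p!} b^{p+p!} ∉ L.
This contradicts the pumping lemma, so L is not regular.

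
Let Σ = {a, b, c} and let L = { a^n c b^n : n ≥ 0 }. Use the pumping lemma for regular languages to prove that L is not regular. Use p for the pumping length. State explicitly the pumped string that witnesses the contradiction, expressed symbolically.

Assume L is regular; let p be its pumping constant.
Take w = a^p c b^p ∈ L with |w| = 2p+1 ≥ p.
By the pumping lemma, w = xyz with |xy| ≤ p and |y| > 0.
Since the first p symbols of w are all a's and |xy| ≤ p, y lies entirely in the leading a-block: y = a^k for some k with 1 ≤ k ≤ p.
Pump with i = 2: xy^2z = a^{p+k} c b^p, which would require p+k = p. But k ≥ 1, so xy^2z ∉ L.
Contradiction. Therefore L is not regular.

a^{p+k} c b^p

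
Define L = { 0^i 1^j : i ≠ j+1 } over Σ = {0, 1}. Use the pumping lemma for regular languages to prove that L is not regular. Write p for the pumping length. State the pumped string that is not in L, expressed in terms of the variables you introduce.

Toward a contradiction, assume L is regular with pumping length p.
Choose w = 0^p 1^{p+p!-1}. Since p ≠ (p+p!-1)+1 = p+p!, w ∈ L; and |w| ≥ p.
Write w = xyz as guaranteed by the lemma, with |xy| ≤ p and |y| > 0.
Since the first p symbols of w are all 0's and |xy| ≤ p, y lies entirely in the leading 0-block: y = 0^k for some k with 1 ≤ k ≤ p.
Since 1 ≤ k ≤ p, k divides p!; set t = 1 + p!/k. Then xy^t z has p + (p!/k)·k = p + p! copies of 0. Now the 0-count is p+p! and (1-count)+1 = (p+p!-1)+1 = p+p!, so i ≠ j+1 fails. So xy^t z = 0^{p+p!} 1^{p+p!-1} ∉ L.
This is a contradiction; hence L is not regular.

0^{p+p!} 1^{p+p!-1}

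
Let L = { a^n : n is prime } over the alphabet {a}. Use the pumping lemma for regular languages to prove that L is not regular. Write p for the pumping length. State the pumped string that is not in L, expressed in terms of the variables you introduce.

Assume L is regular. Let p be the pumping length given by the pumping lemma.
Let q be a prime with q ≥ p+2 (infinitely many primes exist), and take w = a^q ∈ L with |w| = q ≥ p.
Write w = xyz as guaranteed by the lemma, with |xy| ≤ p and y is nonempty.
Then y = a^k for some k with 1 ≤ k ≤ p.
Since 1 ≤ k ≤ p, |xz| = q-k. Pump with i = q+1: |xy^{q+1}z| = (q-k)+(q+1)k = q+qk = q(1+k), which is composite (both factors ≥ 2). So xy^{q+1}z = a^{q(1+k)} ∉ L.
Contradiction. Therefore L is not regular.

a^{q(1+k)}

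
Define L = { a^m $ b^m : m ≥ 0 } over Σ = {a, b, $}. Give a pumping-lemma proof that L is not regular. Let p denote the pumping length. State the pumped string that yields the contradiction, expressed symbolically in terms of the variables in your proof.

a^{p+k} $ b^p

Suppose for contradiction that L is regular, and let p be the pumping length.
Take w = a^p $ b^p ∈ L with |w| = 2p+1 ≥ p.
The pumping lemma gives a decomposition w = xyz where |xy| ≤ p and y is nonempty.
The first p characters of w are a's, so xy (and hence y) consists only of a's. Write y = a^k, 1 ≤ k ≤ p.
Pump with i = 2: xy^2z = a^{p+k} $ b^p, which would require p+k = p. But k ≥ 1, so xy^2z ∉ L.
Contradiction. Therefore L is not regular.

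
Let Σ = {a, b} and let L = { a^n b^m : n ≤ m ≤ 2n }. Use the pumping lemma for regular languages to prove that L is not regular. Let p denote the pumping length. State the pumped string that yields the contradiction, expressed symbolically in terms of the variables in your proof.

a^{p+k} b^p

Toward a contradiction, assume L is regular with pumping length p.
Take w = a^p b^p ∈ L (since p ≤ p ≤ 2p), with |w| = 2p ≥ p.
The pumping lemma gives a decomposition w = xyz where |xy| ≤ p and y is nonempty.
Since the first p symbols of w are all a's and |xy| ≤ p, y lies entirely in the leading a-block: y = a^k for some k with 1 ≤ k ≤ p.
Pump with i = 2: xy^2z = a^{p+k} b^p. Now n = p+k > p = m, so the condition n ≤ m fails. Thus xy^2z ∉ L.
This contradicts the pumping lemma, so L is not regular.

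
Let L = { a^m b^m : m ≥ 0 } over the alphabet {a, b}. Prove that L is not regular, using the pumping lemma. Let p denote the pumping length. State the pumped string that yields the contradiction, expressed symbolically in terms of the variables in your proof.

a^{p+k} b^p

Assume L is regular; let p be its pumping constant.
Choose w = a^p b^p, which is in L with |w| = 2p ≥ p.
By the pumping lemma, w = xyz with |xy| ≤ p and |y| ≥ 1.
The first p characters of w are a's, so xy (and hence y) consists only of a's. Write y = a^k, 1 ≤ k ≤ p.
Pump with i = 2: xy^2z = a^{p+k} b^p. For this to lie in L we would need p = p+k, which forces k = 0. But k ≥ 1, so xy^2z ∉ L.
This is a contradiction; hence L is not regular.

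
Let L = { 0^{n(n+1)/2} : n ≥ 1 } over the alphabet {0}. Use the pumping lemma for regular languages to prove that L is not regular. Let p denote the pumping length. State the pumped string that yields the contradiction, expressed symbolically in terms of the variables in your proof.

0^{p(p+1)/2+k}

Suppose for contradiction that L is regular, and let p be the pumping length.
Take w = 0^{p(p+1)/2} ∈ L with |w| = p(p+1)/2 ≥ p.
The pumping lemma gives a decomposition w = xyz where |xy| ≤ p and |y| ≥ 1.
Then y = 0^k for some k with 1 ≤ k ≤ p.
Pump with i = 2: xy^2z = 0^{p(p+1)/2+k}. Since 1 ≤ k ≤ p, p(p+1)/2 < p(p+1)/2+k ≤ p(p+1)/2+p < (p+1)(p+2)/2, so p(p+1)/2+k is strictly between consecutive triangular numbers. So xy^2z ∉ L.
This is a contradiction; hence L is not regular.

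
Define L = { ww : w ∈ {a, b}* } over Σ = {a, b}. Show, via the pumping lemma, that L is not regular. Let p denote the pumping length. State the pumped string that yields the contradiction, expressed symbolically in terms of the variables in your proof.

a^{p+k} b^p a^p b^p

Toward a contradiction, assume L is regular with pumping length p.
Take w = a^p b^p a^p b^p = uu where u = a^pb^p; then w ∈ L and |w| = 4p ≥ p.
The pumping lemma gives a decomposition w = xyz where |xy| ≤ p and y is nonempty.
Since the first p symbols of w are all a's and |xy| ≤ p, y lies entirely in the leading a-block: y = a^k for some k with 1 ≤ k ≤ p.
Pump with i = 2: xy^2z = a^{p+k} b^p a^p b^p, of length 4p+k. Suppose this equals vv. The string starts with a and ends with b, so v does too; thus the boundary between the two copies of v is a b→a transition. There is exactly one such transition, at position 2p+k, so |v| = 2p+k and |vv| = 4p+2k ≠ 4p+k since k ≥ 1. So xy^2z ∉ L.
This contradicts the pumping lemma, so L is not regular.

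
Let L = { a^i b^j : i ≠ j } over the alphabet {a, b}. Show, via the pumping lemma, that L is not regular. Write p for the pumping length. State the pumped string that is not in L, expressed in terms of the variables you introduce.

Suppose for contradiction that L is regular, and let p be the pumping length.
Choose w = a^p b^{p+p!}. Since p ≠ p+p!, w ∈ L; and |w| ≥ p.
The pumping lemma gives a decomposition w = xyz where |xy| ≤ p and y is nonempty.
The first p characters of w are a's, so xy (and hence y) consists only of a's. Write y = a^k, 1 ≤ k ≤ p.
Since 1 ≤ k ≤ p, k divides p!; set t = 1 + p!/k. Then xy^t z has p + (p!/k)·k = p + p! copies of a. Now the a-count equals the b-count, so i ≠ j fails. So xy^t z = a^{p+p!} b^{p+p!} ∉ L.
This is a contradiction; hence L is not regular.

a^{p+p!} b^{p+p!}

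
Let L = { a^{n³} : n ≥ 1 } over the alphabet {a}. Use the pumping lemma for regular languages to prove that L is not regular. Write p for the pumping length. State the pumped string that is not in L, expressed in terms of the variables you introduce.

a^{p³+k}

Assume L is regular; let p be its pumping constant.
Take w = a^{p³} ∈ L with |w| = p³ ≥ p.
By the pumping lemma, w = xyz with |xy| ≤ p and y is nonempty.
Then y = a^k for some k with 1 ≤ k ≤ p.
Pump with i = 2: xy^2z = a^{p³+k}. Since 1 ≤ k ≤ p, p³ < p³+k ≤ p³+p < p³+3p²+3p+1 = (p+1)³, so p³+k is not a perfect cube. So xy^2z ∉ L.
This contradicts the pumping lemma, so L is not regular.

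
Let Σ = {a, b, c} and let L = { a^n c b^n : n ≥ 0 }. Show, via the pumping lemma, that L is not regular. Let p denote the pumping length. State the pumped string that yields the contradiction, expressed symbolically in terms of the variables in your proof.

a^{p+k} c b^p

Suppose for contradiction that L is regular, and let p be the pumping length.
Take w = a^p c b^p ∈ L with |w| = 2p+1 ≥ p.
The pumping lemma gives a decomposition w = xyz where |xy| ≤ p and |y| ≥ 1.
Since the first p symbols of w are all a's and |xy| ≤ p, y lies entirely in the leading a-block: y = a^k for some k with 1 ≤ k ≤ p.
Pump with i = 2: xy^2z = a^{p+k} c b^p, which would require p+k = p. But k ≥ 1, so xy^2z ∉ L.
This contradicts the pumping lemma, so L is not regular.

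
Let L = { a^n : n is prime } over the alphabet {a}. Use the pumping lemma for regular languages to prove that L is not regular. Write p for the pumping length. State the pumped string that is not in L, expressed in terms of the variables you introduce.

Assume L is regular. Let p be the pumping length given by the pumping lemma.
Let q be a prime with q ≥ p+2 (infinitely many primes exist), and take w = a^q ∈ L with |w| = q ≥ p.
The pumping lemma gives a decomposition w = xyz where |xy| ≤ p and |y| > 0.
Then y = a^k for some k with 1 ≤ k ≤ p.
Since 1 ≤ k ≤ p, |xz| = q-k. Pump with i = q+1: |xy^{q+1}z| = (q-k)+(q+1)k = q+qk = q(1+k), which is composite (both factors ≥ 2). So xy^{q+1}z = a^{q(1+k)} ∉ L.
This contradicts the pumping lemma, so L is not regular.

a^{q(1+k)}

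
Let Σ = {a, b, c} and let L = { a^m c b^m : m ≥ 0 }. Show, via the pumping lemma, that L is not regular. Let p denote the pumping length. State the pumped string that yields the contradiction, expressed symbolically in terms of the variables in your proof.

Assume L is regular; let p be its pumping constant.
Take w = a^p c b^p ∈ L with |w| = 2p+1 ≥ p.
Write w = xyz as guaranteed by the lemma, with |xy| ≤ p and |y| > 0.
The first p characters of w are a's, so xy (and hence y) consists only of a's. Write y = a^k, 1 ≤ k ≤ p.
Pump with i = 2: xy^2z = a^{p+k} c b^p, which would require p+k = p. But k ≥ 1, so xy^2z ∉ L.
This contradicts the pumping lemma, so L is not regular.

a^{p+k} c b^p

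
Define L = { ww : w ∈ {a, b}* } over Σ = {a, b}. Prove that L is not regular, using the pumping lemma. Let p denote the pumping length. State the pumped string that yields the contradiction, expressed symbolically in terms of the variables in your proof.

Suppose for contradiction that L is regular, and let p be the pumping length.
Take w = a^p b^p a^p b^p = uu where u = a^pb^p; then w ∈ L and |w| = 4p ≥ p.
The pumping lemma gives a decomposition w = xyz where |xy| ≤ p and |y| > 0.
The first p characters of w are a's, so xy (and hence y) consists only of a's. Write y = a^k, 1 ≤ k ≤ p.
Pump with i = 2: xy^2z = a^{p+k} b^p a^p b^p, of length 4p+k. Suppose this equals vv. The string starts with a and ends with b, so v does too; thus the boundary between the two copies of v is a b→a transition. There is exactly one such transition, at position 2p+k, so |v| = 2p+k and |vv| = 4p+2k ≠ 4p+k since k ≥ 1. So xy^2z ∉ L.
This is a contradiction; hence L is not regular.

a^{p+k} b^p a^p b^p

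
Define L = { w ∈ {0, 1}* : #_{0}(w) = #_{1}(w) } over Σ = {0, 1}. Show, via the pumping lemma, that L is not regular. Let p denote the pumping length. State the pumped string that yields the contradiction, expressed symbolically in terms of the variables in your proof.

0^{p+k} 1^p

Toward a contradiction, assume L is regular with pumping length p.
Choose w = 0^p 1^p ∈ L with |w| = 2p ≥ p.
Write w = xyz as guaranteed by the lemma, with |xy| ≤ p and |y| > 0.
The first p characters of w are 0's, so xy (and hence y) consists only of 0's. Write y = 0^k, 1 ≤ k ≤ p.
Pump with i = 2: xy^2z = 0^{p+k} 1^p has p+k occurrences of 0 but only p of 1. Since k ≥ 1 the counts differ, so xy^2z ∉ L.
This is a contradiction; hence L is not regular.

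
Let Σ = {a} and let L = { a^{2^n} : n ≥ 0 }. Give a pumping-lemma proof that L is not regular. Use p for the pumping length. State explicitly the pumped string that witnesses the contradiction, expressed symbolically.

a^{2^p+k}

Assume L is regular; let p be its pumping constant.
Take w = a^{2^p} ∈ L with |w| = 2^p ≥ p.
By the pumping lemma, w = xyz with |xy| ≤ p and |y| ≥ 1.
Then y = a^k for some k with 1 ≤ k ≤ p.
Pump with i = 2: xy^2z = a^{2^p+k}. Since 1 ≤ k ≤ p < 2^p, we have 2^p < 2^p+k < 2^{p+1}, so 2^p+k is not a power of 2. So xy^2z ∉ L.
This contradicts the pumping lemma, so L is not regular.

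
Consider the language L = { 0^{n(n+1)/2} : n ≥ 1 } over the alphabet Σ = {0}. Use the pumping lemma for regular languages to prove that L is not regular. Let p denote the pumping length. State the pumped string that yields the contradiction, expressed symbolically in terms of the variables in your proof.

0^{p(p+1)/2+k}

Toward a contradiction, assume L is regular with pumping length p.
Take w = 0^{p(p+1)/2} ∈ L with |w| = p(p+1)/2 ≥ p.
Write w = xyz as guaranteed by the lemma, with |xy| ≤ p and |y| > 0.
Then y = 0^k for some k with 1 ≤ k ≤ p.
Pump with i = 2: xy^2z = 0^{p(p+1)/2+k}. Since 1 ≤ k ≤ p, p(p+1)/2 < p(p+1)/2+k ≤ p(p+1)/2+p < (p+1)(p+2)/2, so p(p+1)/2+k is strictly between consecutive triangular numbers. So xy^2z ∉ L.
This contradicts the pumping lemma, so L is not regular.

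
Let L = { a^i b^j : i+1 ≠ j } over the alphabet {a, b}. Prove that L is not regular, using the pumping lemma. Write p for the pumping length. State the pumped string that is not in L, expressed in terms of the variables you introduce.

a^{p+p!} b^{p+p!+1}

Toward a contradiction, assume L is regular with pumping length p.
Choose w = a^p b^{p+p!+1}. Since p ≠ (p+p!+1)-1 = p+p!, w ∈ L; and |w| ≥ p.
The pumping lemma gives a decomposition w = xyz where |xy| ≤ p and |y| ≥ 1.
The first p characters of w are a's, so xy (and hence y) consists only of a's. Write y = a^k, 1 ≤ k ≤ p.
Since 1 ≤ k ≤ p, k divides p!; set t = 1 + p!/k. Then xy^t z has p + (p!/k)·k = p + p! copies of a. Now the a-count is p+p! and (b-count)-1 = (p+p!+1)-1 = p+p!, so i+1 ≠ j fails. So xy^t z = a^{p+p!} b^{p+p!+1} ∉ L.
This is a contradiction; hence L is not regular.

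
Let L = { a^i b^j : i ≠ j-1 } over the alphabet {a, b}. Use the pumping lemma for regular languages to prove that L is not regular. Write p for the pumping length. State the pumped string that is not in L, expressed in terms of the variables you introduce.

Assume L is regular. Let p be the pumping length given by the pumping lemma.
Choose w = a^p b^{p+p!+1}. Since p ≠ (p+p!+1)-1 = p+p!, w ∈ L; and |w| ≥ p.
The pumping lemma gives a decomposition w = xyz where |xy| ≤ p and y is nonempty.
Because |xy| ≤ p and w begins with p copies of a, we have y = a^k with 1 ≤ k ≤ p.
Since 1 ≤ k ≤ p, k divides p!; set t = 1 + p!/k. Then xy^t z has p + (p!/k)·k = p + p! copies of a. Now the a-count is p+p! and (b-count)-1 = (p+p!+1)-1 = p+p!, so i ≠ j-1 fails. So xy^t z = a^{p+p!} b^{p+p!+1} ∉ L.
This is a contradiction; hence L is not regular.

a^{p+p!} b^{p+p!+1}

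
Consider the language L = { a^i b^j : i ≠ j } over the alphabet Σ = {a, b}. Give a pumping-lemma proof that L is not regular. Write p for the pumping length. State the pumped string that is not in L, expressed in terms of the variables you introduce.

Assume L is regular; let p be its pumping constant.
Choose w = a^p b^{p+p!}. Since p ≠ p+p!, w ∈ L; and |w| ≥ p.
Write w = xyz as guaranteed by the lemma, with |xy| ≤ p and |y| ≥ 1.
Because |xy| ≤ p and w begins with p copies of a, we have y = a^k with 1 ≤ k ≤ p.
Since 1 ≤ k ≤ p, k divides p!; set t = 1 + p!/k. Then xy^t z has p + (p!/k)·k = p + p! copies of a. Now the a-count equals the b-count, so i ≠ j fails. So xy^t z = a^{p+p!} b^{p+p!} ∉ L.
Contradiction. Therefore L is not regular.

a^{p+p!} b^{p+p!}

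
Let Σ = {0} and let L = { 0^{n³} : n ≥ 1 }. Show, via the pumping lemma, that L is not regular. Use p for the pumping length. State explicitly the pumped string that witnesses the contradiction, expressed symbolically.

Toward a contradiction, assume L is regular with pumping length p.
Take w = 0^{p³} ∈ L with |w| = p³ ≥ p.
Write w = xyz as guaranteed by the lemma, with |xy| ≤ p and y is nonempty.
Then y = 0^k for some k with 1 ≤ k ≤ p.
Pump with i = 2: xy^2z = 0^{p³+k}. Since 1 ≤ k ≤ p, p³ < p³+k ≤ p³+p < p³+3p²+3p+1 = (p+1)³, so p³+k is not a perfect cube. So xy^2z ∉ L.
Contradiction. Therefore L is not regular.

0^{p³+k}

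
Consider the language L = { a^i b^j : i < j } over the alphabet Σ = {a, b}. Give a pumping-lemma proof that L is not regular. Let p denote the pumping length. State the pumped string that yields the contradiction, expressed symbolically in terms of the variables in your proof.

Toward a contradiction, assume L is regular with pumping length p.
Choose w = a^p b^{p+1} ∈ L, with |w| = 2p+1 ≥ p.
Write w = xyz as guaranteed by the lemma, with |xy| ≤ p and |y| > 0.
Because |xy| ≤ p and w begins with p copies of a, we have y = a^k with 1 ≤ k ≤ p.
Consider xy^2z = a^{p+k} b^{p+1}. Since k ≥ 1, the a-count p+k is at least p+1, so i < j fails; thus xy^2z ∉ L.
This is a contradiction; hence L is not regular.

a^{p+k} b^{p+1}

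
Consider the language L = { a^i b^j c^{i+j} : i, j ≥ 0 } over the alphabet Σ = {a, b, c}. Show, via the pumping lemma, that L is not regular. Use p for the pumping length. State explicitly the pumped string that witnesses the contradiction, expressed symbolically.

a^{p+k} b^p c^{2p}

Toward a contradiction, assume L is regular with pumping length p.
Take w = a^p b^p c^{2p} ∈ L (with i=j=p, i+j=2p), |w| = 4p ≥ p.
Write w = xyz as guaranteed by the lemma, with |xy| ≤ p and y is nonempty.
Since the first p symbols of w are all a's and |xy| ≤ p, y lies entirely in the leading a-block: y = a^k for some k with 1 ≤ k ≤ p.
Consider xy^2z = a^{p+k} b^p c^{2p}. Now the a- and b-counts sum to 2p+k, but the c-count is 2p ≠ 2p+k. So xy^2z ∉ L.
This is a contradiction; hence L is not regular.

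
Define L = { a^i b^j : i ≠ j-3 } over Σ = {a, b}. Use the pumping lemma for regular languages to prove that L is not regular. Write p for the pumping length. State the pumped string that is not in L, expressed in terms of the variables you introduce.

a^{p+p!} b^{p+p!+3}

Assume L is regular; let p be its pumping constant.
Choose w = a^p b^{p+p!+3}. Since p ≠ (p+p!+3)-3 = p+p!, w ∈ L; and |w| ≥ p.
The pumping lemma gives a decomposition w = xyz where |xy| ≤ p and |y| ≥ 1.
Because |xy| ≤ p and w begins with p copies of a, we have y = a^k with 1 ≤ k ≤ p.
Since 1 ≤ k ≤ p, k divides p!; set t = 1 + p!/k. Then xy^t z has p + (p!/k)·k = p + p! copies of a. Now the a-count is p+p! and (b-count)-3 = (p+p!+3)-3 = p+p!, so i ≠ j-3 fails. So xy^t z = a^{p+p!} b^{p+p!+3} ∉ L.
Contradiction. Therefore L is not regular.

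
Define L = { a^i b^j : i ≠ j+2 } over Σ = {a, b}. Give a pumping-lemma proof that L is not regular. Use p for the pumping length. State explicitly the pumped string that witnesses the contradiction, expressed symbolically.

a^{p+p!} b^{p+p!-2}

Suppose for contradiction that L is regular, and let p be the pumping length.
Choose w = a^p b^{p+p!-2}. Since p ≠ (p+p!-2)+2 = p+p!, w ∈ L; and |w| ≥ p.
The pumping lemma gives a decomposition w = xyz where |xy| ≤ p and y is nonempty.
Because |xy| ≤ p and w begins with p copies of a, we have y = a^k with 1 ≤ k ≤ p.
Since 1 ≤ k ≤ p, k divides p!; set t = 1 + p!/k. Then xy^t z has p + (p!/k)·k = p + p! copies of a. Now the a-count is p+p! and (b-count)+2 = (p+p!-2)+2 = p+p!, so i ≠ j+2 fails. So xy^t z = a^{p+p!} b^{p+p!-2} ∉ L.
Contradiction. Therefore L is not regular.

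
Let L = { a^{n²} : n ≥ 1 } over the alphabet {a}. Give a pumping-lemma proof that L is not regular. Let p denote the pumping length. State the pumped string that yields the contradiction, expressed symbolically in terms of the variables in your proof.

a^{p²+k}

Assume L is regular. Let p be the pumping length given by the pumping lemma.
Take w = a^{p²} ∈ L with |w| = p² ≥ p.
The pumping lemma gives a decomposition w = xyz where |xy| ≤ p and |y| > 0.
Then y = a^k for some k with 1 ≤ k ≤ p.
Pump with i = 2: xy^2z = a^{p²+k}. Since 1 ≤ k ≤ p, p² < p²+k ≤ p²+p < (p+1)², so p²+k lies strictly between consecutive squares and is not a perfect square. So xy^2z ∉ L.
Contradiction. Therefore L is not regular.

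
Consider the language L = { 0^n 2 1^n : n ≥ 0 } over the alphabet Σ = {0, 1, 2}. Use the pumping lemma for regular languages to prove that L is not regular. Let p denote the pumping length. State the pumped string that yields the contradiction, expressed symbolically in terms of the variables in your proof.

Suppose for contradiction that L is regular, and let p be the pumping length.
Take w = 0^p 2 1^p ∈ L with |w| = 2p+1 ≥ p.
The pumping lemma gives a decomposition w = xyz where |xy| ≤ p and |y| ≥ 1.
The first p characters of w are 0's, so xy (and hence y) consists only of 0's. Write y = 0^k, 1 ≤ k ≤ p.
Pump with i = 2: xy^2z = 0^{p+k} 2 1^p, which would require p+k = p. But k ≥ 1, so xy^2z ∉ L.
This contradicts the pumping lemma, so L is not regular.

0^{p+k} 2 1^p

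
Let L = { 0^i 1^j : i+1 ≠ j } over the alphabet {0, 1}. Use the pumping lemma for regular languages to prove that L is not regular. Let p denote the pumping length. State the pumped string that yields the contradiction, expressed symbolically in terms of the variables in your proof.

0^{p+p!} 1^{p+p!+1}

Suppose for contradiction that L is regular, and let p be the pumping length.
Choose w = 0^p 1^{p+p!+1}. Since p ≠ (p+p!+1)-1 = p+p!, w ∈ L; and |w| ≥ p.
By the pumping lemma, w = xyz with |xy| ≤ p and y is nonempty.
Since the first p symbols of w are all 0's and |xy| ≤ p, y lies entirely in the leading 0-block: y = 0^k for some k with 1 ≤ k ≤ p.
Since 1 ≤ k ≤ p, k divides p!; set t = 1 + p!/k. Then xy^t z has p + (p!/k)·k = p + p! copies of 0. Now the 0-count is p+p! and (1-count)-1 = (p+p!+1)-1 = p+p!, so i+1 ≠ j fails. So xy^t z = 0^{p+p!} 1^{p+p!+1} ∉ L.
This is a contradiction; hence L is not regular.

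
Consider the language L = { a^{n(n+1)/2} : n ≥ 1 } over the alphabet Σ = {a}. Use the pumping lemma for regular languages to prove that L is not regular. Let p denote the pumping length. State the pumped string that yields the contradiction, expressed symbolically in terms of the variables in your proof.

a^{p(p+1)/2+k}

Toward a contradiction, assume L is regular with pumping length p.
Take w = a^{p(p+1)/2} ∈ L with |w| = p(p+1)/2 ≥ p.
The pumping lemma gives a decomposition w = xyz where |xy| ≤ p and |y| > 0.
Then y = a^k for some k with 1 ≤ k ≤ p.
Pump with i = 2: xy^2z = a^{p(p+1)/2+k}. Since 1 ≤ k ≤ p, p(p+1)/2 < p(p+1)/2+k ≤ p(p+1)/2+p < (p+1)(p+2)/2, so p(p+1)/2+k is strictly between consecutive triangular numbers. So xy^2z ∉ L.
This contradicts the pumping lemma, so L is not regular.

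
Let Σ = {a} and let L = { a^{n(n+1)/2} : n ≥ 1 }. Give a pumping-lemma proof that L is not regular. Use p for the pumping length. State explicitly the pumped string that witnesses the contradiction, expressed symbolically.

a^{p(p+1)/2+k}

Assume L is regular. Let p be the pumping length given by the pumping lemma.
Take w = a^{p(p+1)/2} ∈ L with |w| = p(p+1)/2 ≥ p.
The pumping lemma gives a decomposition w = xyz where |xy| ≤ p and |y| ≥ 1.
Then y = a^k for some k with 1 ≤ k ≤ p.
Pump with i = 2: xy^2z = a^{p(p+1)/2+k}. Since 1 ≤ k ≤ p, p(p+1)/2 < p(p+1)/2+k ≤ p(p+1)/2+p < (p+1)(p+2)/2, so p(p+1)/2+k is strictly between consecutive triangular numbers. So xy^2z ∉ L.
This contradicts the pumping lemma, so L is not regular.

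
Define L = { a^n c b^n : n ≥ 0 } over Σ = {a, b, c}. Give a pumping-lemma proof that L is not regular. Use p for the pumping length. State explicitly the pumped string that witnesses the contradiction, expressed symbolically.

Assume L is regular; let p be its pumping constant.
Take w = a^p c b^p ∈ L with |w| = 2p+1 ≥ p.
Write w = xyz as guaranteed by the lemma, with |xy| ≤ p and |y| ≥ 1.
Since the first p symbols of w are all a's and |xy| ≤ p, y lies entirely in the leading a-block: y = a^k for some k with 1 ≤ k ≤ p.
Pump with i = 2: xy^2z = a^{p+k} c b^p, which would require p+k = p. But k ≥ 1, so xy^2z ∉ L.
This is a contradiction; hence L is not regular.

a^{p+k} c b^p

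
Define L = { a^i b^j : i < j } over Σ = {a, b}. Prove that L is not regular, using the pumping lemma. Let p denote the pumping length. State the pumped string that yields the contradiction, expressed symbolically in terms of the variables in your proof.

Assume L is regular; let p be its pumping constant.
Choose w = a^p b^{p+1} ∈ L, with |w| = 2p+1 ≥ p.
By the pumping lemma, w = xyz with |xy| ≤ p and |y| > 0.
Since the first p symbols of w are all a's and |xy| ≤ p, y lies entirely in the leading a-block: y = a^k for some k with 1 ≤ k ≤ p.
Consider xy^2z = a^{p+k} b^{p+1}. Since k ≥ 1, the a-count p+k is at least p+1, so i < j fails; thus xy^2z ∉ L.
This is a contradiction; hence L is not regular.

a^{p+k} b^{p+1}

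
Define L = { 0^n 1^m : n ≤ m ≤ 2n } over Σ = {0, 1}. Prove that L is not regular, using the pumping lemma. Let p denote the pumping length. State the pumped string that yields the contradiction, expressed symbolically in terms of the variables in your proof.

Suppose for contradiction that L is regular, and let p be the pumping length.
Take w = 0^p 1^p ∈ L (since p ≤ p ≤ 2p), with |w| = 2p ≥ p.
The pumping lemma gives a decomposition w = xyz where |xy| ≤ p and |y| > 0.
The first p characters of w are 0's, so xy (and hence y) consists only of 0's. Write y = 0^k, 1 ≤ k ≤ p.
Pump with i = 2: xy^2z = 0^{p+k} 1^p. Now n = p+k > p = m, so the condition n ≤ m fails. Thus xy^2z ∉ L.
Contradiction. Therefore L is not regular.

0^{p+k} 1^p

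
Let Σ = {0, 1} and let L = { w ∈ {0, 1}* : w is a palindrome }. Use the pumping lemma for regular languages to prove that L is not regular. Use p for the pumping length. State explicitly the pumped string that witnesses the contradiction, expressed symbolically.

Assume L is regular. Let p be the pumping length given by the pumping lemma.
Take w = 0^p 1 0^p, a palindrome of length 2p+1 ≥ p.
Write w = xyz as guaranteed by the lemma, with |xy| ≤ p and |y| > 0.
Because |xy| ≤ p and w begins with p copies of 0, we have y = 0^k with 1 ≤ k ≤ p.
Pump with i = 2: xy^2z = 0^{p+k} 1 0^p. Its reverse is 0^p 1 0^{p+k}, which differs from xy^2z since k ≥ 1. So xy^2z is not a palindrome and xy^2z ∉ L.
This is a contradiction; hence L is not regular.

0^{p+k} 1 0^p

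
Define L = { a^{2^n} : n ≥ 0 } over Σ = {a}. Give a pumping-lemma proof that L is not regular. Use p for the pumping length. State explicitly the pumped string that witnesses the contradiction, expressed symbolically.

a^{2^p+k}

Assume L is regular; let p be its pumping constant.
Take w = a^{2^p} ∈ L with |w| = 2^p ≥ p.
Write w = xyz as guaranteed by the lemma, with |xy| ≤ p and |y| > 0.
Then y = a^k for some k with 1 ≤ k ≤ p.
Pump with i = 2: xy^2z = a^{2^p+k}. Since 1 ≤ k ≤ p < 2^p, we have 2^p < 2^p+k < 2^{p+1}, so 2^p+k is not a power of 2. So xy^2z ∉ L.
This contradicts the pumping lemma, so L is not regular.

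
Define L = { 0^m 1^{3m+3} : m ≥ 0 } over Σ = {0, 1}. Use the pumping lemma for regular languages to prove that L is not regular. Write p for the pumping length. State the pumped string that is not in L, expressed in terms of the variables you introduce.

Assume L is regular. Let p be the pumping length given by the pumping lemma.
Choose w = 0^p 1^{3p+3}, which is in L with |w| = 4p+3 ≥ p.
Write w = xyz as guaranteed by the lemma, with |xy| ≤ p and y is nonempty.
Because |xy| ≤ p and w begins with p copies of 0, we have y = 0^k with 1 ≤ k ≤ p.
Pump with i = 2: xy^2z = 0^{p+k} 1^{3p+3}. For this to lie in L we would need 3p+3 = 3(p+k)+3, which forces k = 0. But k ≥ 1, so xy^2z ∉ L.
This is a contradiction; hence L is not regular.

0^{p+k} 1^{3p+3}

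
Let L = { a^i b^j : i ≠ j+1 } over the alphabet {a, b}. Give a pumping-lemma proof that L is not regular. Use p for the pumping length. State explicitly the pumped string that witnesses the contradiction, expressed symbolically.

Suppose for contradiction that L is regular, and let p be the pumping length.
Choose w = a^p b^{p+p!-1}. Since p ≠ (p+p!-1)+1 = p+p!, w ∈ L; and |w| ≥ p.
Write w = xyz as guaranteed by the lemma, with |xy| ≤ p and y is nonempty.
Because |xy| ≤ p and w begins with p copies of a, we have y = a^k with 1 ≤ k ≤ p.
Since 1 ≤ k ≤ p, k divides p!; set t = 1 + p!/k. Then xy^t z has p + (p!/k)·k = p + p! copies of a. Now the a-count is p+p! and (b-count)+1 = (p+p!-1)+1 = p+p!, so i ≠ j+1 fails. So xy^t z = a^{p+p!} b^{p+p!-1} ∉ L.
This is a contradiction; hence L is not regular.

a^{p+p!} b^{p+p!-1}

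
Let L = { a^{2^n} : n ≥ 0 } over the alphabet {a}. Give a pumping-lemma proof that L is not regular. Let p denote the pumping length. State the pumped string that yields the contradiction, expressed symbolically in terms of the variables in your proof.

Assume L is regular; let p be its pumping constant.
Take w = a^{2^p} ∈ L with |w| = 2^p ≥ p.
By the pumping lemma, w = xyz with |xy| ≤ p and y is nonempty.
Then y = a^k for some k with 1 ≤ k ≤ p.
Pump with i = 2: xy^2z = a^{2^p+k}. Since 1 ≤ k ≤ p < 2^p, we have 2^p < 2^p+k < 2^{p+1}, so 2^p+k is not a power of 2. So xy^2z ∉ L.
This is a contradiction; hence L is not regular.

a^{2^p+k}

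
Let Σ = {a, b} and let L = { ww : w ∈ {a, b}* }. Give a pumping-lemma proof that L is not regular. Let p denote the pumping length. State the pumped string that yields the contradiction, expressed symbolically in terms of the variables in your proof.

Assume L is regular. Let p be the pumping length given by the pumping lemma.
Take w = a^p b^p a^p b^p = uu where u = a^pb^p; then w ∈ L and |w| = 4p ≥ p.
The pumping lemma gives a decomposition w = xyz where |xy| ≤ p and |y| > 0.
Because |xy| ≤ p and w begins with p copies of a, we have y = a^k with 1 ≤ k ≤ p.
Pump with i = 2: xy^2z = a^{p+k} b^p a^p b^p, of length 4p+k. Suppose this equals vv. The string starts with a and ends with b, so v does too; thus the boundary between the two copies of v is a b→a transition. There is exactly one such transition, at position 2p+k, so |v| = 2p+k and |vv| = 4p+2k ≠ 4p+k since k ≥ 1. So xy^2z ∉ L.
This contradicts the pumping lemma, so L is not regular.

a^{p+k} b^p a^p b^p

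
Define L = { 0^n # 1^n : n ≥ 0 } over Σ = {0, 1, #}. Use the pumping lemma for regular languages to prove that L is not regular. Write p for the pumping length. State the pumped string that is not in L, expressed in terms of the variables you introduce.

0^{p+k} # 1^p

Assume L is regular; let p be its pumping constant.
Take w = 0^p # 1^p ∈ L with |w| = 2p+1 ≥ p.
The pumping lemma gives a decomposition w = xyz where |xy| ≤ p and |y| ≥ 1.
The first p characters of w are 0's, so xy (and hence y) consists only of 0's. Write y = 0^k, 1 ≤ k ≤ p.
Pump with i = 2: xy^2z = 0^{p+k} # 1^p, which would require p+k = p. But k ≥ 1, so xy^2z ∉ L.
Contradiction. Therefore L is not regular.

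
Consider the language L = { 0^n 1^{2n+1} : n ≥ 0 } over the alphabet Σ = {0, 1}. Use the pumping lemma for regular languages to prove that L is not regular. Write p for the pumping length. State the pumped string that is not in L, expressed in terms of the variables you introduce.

Assume L is regular; let p be its pumping constant.
Let w = 0^p 1^{2p+1} ∈ L; note |w| = 3p+1 ≥ p.
Write w = xyz as guaranteed by the lemma, with |xy| ≤ p and |y| > 0.
Since the first p symbols of w are all 0's and |xy| ≤ p, y lies entirely in the leading 0-block: y = 0^k for some k with 1 ≤ k ≤ p.
Pump with i = 2: xy^2z = 0^{p+k} 1^{2p+1}. For this to lie in L we would need 2p+1 = 2(p+k)+1, which forces k = 0. But k ≥ 1, so xy^2z ∉ L.
This contradicts the pumping lemma, so L is not regular.

0^{p+k} 1^{2p+1}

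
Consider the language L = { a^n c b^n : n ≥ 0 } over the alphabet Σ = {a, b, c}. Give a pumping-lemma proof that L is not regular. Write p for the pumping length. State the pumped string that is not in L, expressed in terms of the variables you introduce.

Suppose for contradiction that L is regular, and let p be the pumping length.
Take w = a^p c b^p ∈ L with |w| = 2p+1 ≥ p.
By the pumping lemma, w = xyz with |xy| ≤ p and |y| ≥ 1.
The first p characters of w are a's, so xy (and hence y) consists only of a's. Write y = a^k, 1 ≤ k ≤ p.
Pump with i = 2: xy^2z = a^{p+k} c b^p, which would require p+k = p. But k ≥ 1, so xy^2z ∉ L.
This contradicts the pumping lemma, so L is not regular.

a^{p+k} c b^p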